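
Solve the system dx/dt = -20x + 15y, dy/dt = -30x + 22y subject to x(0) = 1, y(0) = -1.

Coefficient matrix A = [[-20, 15], [-30, 22]].
Characteristic polynomial det(A - λI) = λ^2 - 2λ + 10 = 0.
Eigenvalues λ = 1 ± 3i (complex conjugate pair).
For λ=1+3i: an eigenvector is (1,1) - i(-2,-3) = (1 + 2i, 1 + 3i).
A real fundamental pair from Re and Im of e^((1+3i)t)v: X_1 = e^(t)(cos(3t)·(1,1) + sin(3t)·(-2,-3)), X_2 = e^(t)(sin(3t)·(1,1) - cos(3t)·(-2,-3)).
General solution: C_1X_1 + C_2X_2.
Applying x(0)=1, y(0)=-1 gives C_1=5, C_2=-2.

x(t) = -12e^(t)sin(3t) + e^(t)cos(3t), y(t) = -17e^(t)sin(3t) - e^(t)cos(3t)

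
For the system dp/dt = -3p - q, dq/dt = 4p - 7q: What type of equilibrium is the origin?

stable improper node

A = [[-3,-1],[4,-7]]; det(A-λI) = λ^2 + 10λ + 25.
repeated λ = -5 with a single eigenvector.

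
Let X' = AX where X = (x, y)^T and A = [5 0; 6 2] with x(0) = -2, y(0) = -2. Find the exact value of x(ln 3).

A = [[5,0],[6,2]]; eigenvalues λ = 5, 2.
Eigenvectors: (1,2) for λ=5, (0,1) for λ=2.
From the initial condition, c_1 = -2, c_2 = 2.
x(ln 3) = (-2)(3^5)(1) + (2)(3^2)(0) = -486.

-486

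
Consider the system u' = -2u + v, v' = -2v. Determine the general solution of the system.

u(t) = -C_1e^(-2t) - C_2te^(-2t) + 3C_2e^(-2t), v(t) = -C_2e^(-2t)

Coefficient matrix A = [[-2, 1], [0, -2]].
Characteristic polynomial det(A - λI) = λ^2 + 4λ + 4 = 0.
Single eigenvalue λ = -2 with algebraic multiplicity 2.
Eigenvector v = (-1,0); generalized eigenvector w with (A-λI)w=v is (3,-1).
General solution: e^(-2t)[C_1·v + C_2·(t·v + w)].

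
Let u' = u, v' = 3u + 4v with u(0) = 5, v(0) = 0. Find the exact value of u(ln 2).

10

A = [[1,0],[3,4]]; eigenvalues λ = 1, 4.
Eigenvectors: (1,-1) for λ=1, (0,1) for λ=4.
From the initial condition, c_1 = 5, c_2 = 5.
u(ln 2) = (5)(2^1)(1) + (5)(2^4)(0) = 10.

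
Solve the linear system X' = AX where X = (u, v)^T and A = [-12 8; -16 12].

u(t) = K_1e^(4t) + K_2e^(-4t), v(t) = 2K_1e^(4t) + K_2e^(-4t)

Coefficient matrix A = [[-12, 8], [-16, 12]].
Characteristic polynomial det(A - λI) = λ^2 - 16 = 0.
Eigenvalues λ = 4, -4.
For λ=4: (A-λI) row 1 is [-16, 8], so an eigenvector is (1, 2).
For λ=-4: (A-λI) row 1 is [-8, 8], so an eigenvector is (1, 1).
General solution: K_1e^(4t)(1,2) + K_2e^(-4t)(1,1).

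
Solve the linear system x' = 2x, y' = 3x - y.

x(t) = -C_1e^(2t), y(t) = -C_1e^(2t) + C_2e^(-t)

Coefficient matrix A = [[2, 0], [3, -1]].
Characteristic polynomial det(A - λI) = λ^2 - λ - 2 = 0.
Eigenvalues λ = 2, -1.
For λ=2: (A-λI) row 2 is [3, -3], so an eigenvector is (-1, -1).
For λ=-1: (A-λI) row 1 is [3, 0], so an eigenvector is (0, 1).
General solution: C_1e^(2t)(-1,-1) + C_2e^(-t)(0,1).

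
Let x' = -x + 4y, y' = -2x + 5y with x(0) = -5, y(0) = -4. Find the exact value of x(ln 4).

-200

A = [[-1,4],[-2,5]]; eigenvalues λ = 1, 3.
Eigenvectors: (-2,-1) for λ=1, (-1,-1) for λ=3.
From the initial condition, c_1 = 1, c_2 = 3.
x(ln 4) = (1)(4^1)(-2) + (3)(4^3)(-1) = -200.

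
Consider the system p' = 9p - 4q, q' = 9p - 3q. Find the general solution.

p(t) = 2c_1e^(3t) + 2c_2te^(3t) - c_2e^(3t), q(t) = 3c_1e^(3t) + 3c_2te^(3t) - 2c_2e^(3t)

Coefficient matrix A = [[9, -4], [9, -3]].
Characteristic polynomial det(A - λI) = λ^2 - 6λ + 9 = 0.
Single eigenvalue λ = 3 with algebraic multiplicity 2.
Eigenvector v = (2,3); generalized eigenvector w with (A-λI)w=v is (-1,-2).
General solution: e^(3t)[c_1·v + c_2·(t·v + w)].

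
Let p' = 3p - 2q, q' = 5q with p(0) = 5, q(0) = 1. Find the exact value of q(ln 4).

1024

A = [[3,-2],[0,5]]; eigenvalues λ = 5, 3.
Eigenvectors: (1,-1) for λ=5, (-1,0) for λ=3.
From the initial condition, c_1 = -1, c_2 = -6.
q(ln 4) = (-1)(4^5)(-1) + (-6)(4^3)(0) = 1024.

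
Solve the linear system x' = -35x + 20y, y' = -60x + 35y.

Coefficient matrix A = [[-35, 20], [-60, 35]].
Characteristic polynomial det(A - λI) = λ^2 - 25 = 0.
Eigenvalues λ = -5, 5.
For λ=-5: (A-λI) row 1 is [-30, 20], so an eigenvector is (-2, -3).
For λ=5: (A-λI) row 1 is [-40, 20], so an eigenvector is (1, 2).
General solution: C_1e^(-5t)(-2,-3) + C_2e^(5t)(1,2).

x(t) = -2C_1e^(-5t) + C_2e^(5t), y(t) = -3C_1e^(-5t) + 2C_2e^(5t)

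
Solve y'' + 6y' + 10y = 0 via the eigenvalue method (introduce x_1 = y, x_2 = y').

y(t) = c_1e^(-3t)cos(t) + c_2e^(-3t)sin(t)

Let x_1 = y, x_2 = y'. Then x_1' = x_2 and x_2' = -10x_1 - 6x_2.
A = [[0,1],[-10,-6]]; det(A-λI) = λ^2 + 6λ + 10.
Eigenvalues λ = -3 ± i.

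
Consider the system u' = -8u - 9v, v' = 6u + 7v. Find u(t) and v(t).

u(t) = K_1e^(t) - 3K_2e^(-2t), v(t) = -K_1e^(t) + 2K_2e^(-2t)

Coefficient matrix A = [[-8, -9], [6, 7]].
Characteristic polynomial det(A - λI) = λ^2 + λ - 2 = 0.
Eigenvalues λ = 1, -2.
For λ=1: (A-λI) row 1 is [-9, -9], so an eigenvector is (1, -1).
For λ=-2: (A-λI) row 1 is [-6, -9], so an eigenvector is (-3, 2).
General solution: K_1e^(t)(1,-1) + K_2e^(-2t)(-3,2).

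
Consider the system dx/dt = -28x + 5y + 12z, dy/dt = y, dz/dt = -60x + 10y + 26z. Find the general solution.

Coefficient matrix A = [[-28, 5, 12], [0, 1, 0], [-60, 10, 26]].
det(A - λI) = 0 gives eigenvalues λ = -4, 1, 2.
For λ=-4: eigenvector (1,0,2).
For λ=1: eigenvector (1,1,2).
For λ=2: eigenvector (2,0,5).
General solution: K_1e^(-4t)(1,0,2) + K_2e^(t)(1,1,2) + K_3e^(2t)(2,0,5).

x(t) = K_1e^(-4t) + K_2e^(t) + 2K_3e^(2t), y(t) = K_2e^(t), z(t) = 2K_1e^(-4t) + 2K_2e^(t) + 5K_3e^(2t)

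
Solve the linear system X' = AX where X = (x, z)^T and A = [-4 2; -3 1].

Coefficient matrix A = [[-4, 2], [-3, 1]].
Characteristic polynomial det(A - λI) = λ^2 + 3λ + 2 = 0.
Eigenvalues λ = -2, -1.
For λ=-2: (A-λI) row 1 is [-2, 2], so an eigenvector is (1, 1).
For λ=-1: (A-λI) row 1 is [-3, 2], so an eigenvector is (2, 3).
General solution: c_1e^(-2t)(1,1) + c_2e^(-t)(2,3).

x(t) = c_1e^(-2t) + 2c_2e^(-t), z(t) = c_1e^(-2t) + 3c_2e^(-t)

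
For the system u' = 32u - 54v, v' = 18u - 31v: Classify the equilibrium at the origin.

A = [[32,-54],[18,-31]]; det(A-λI) = λ^2 - λ - 20.
λ = -4, 5: opposite signs.

saddle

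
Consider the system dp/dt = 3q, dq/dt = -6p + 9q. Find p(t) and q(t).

p(t) = -C_1e^(3t) + C_2e^(6t), q(t) = -C_1e^(3t) + 2C_2e^(6t)

Coefficient matrix A = [[0, 3], [-6, 9]].
Characteristic polynomial det(A - λI) = λ^2 - 9λ + 18 = 0.
Eigenvalues λ = 3, 6.
For λ=3: (A-λI) row 1 is [-3, 3], so an eigenvector is (-1, -1).
For λ=6: (A-λI) row 1 is [-6, 3], so an eigenvector is (1, 2).
General solution: C_1e^(3t)(-1,-1) + C_2e^(6t)(1,2).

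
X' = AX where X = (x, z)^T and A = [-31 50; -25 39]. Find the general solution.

x(t) = C_1e^(4t)sin(5t) - 3C_1e^(4t)cos(5t) - 3C_2e^(4t)sin(5t) - C_2e^(4t)cos(5t), z(t) = C_1e^(4t)sin(5t) - 2C_1e^(4t)cos(5t) - 2C_2e^(4t)sin(5t) - C_2e^(4t)cos(5t)

Coefficient matrix A = [[-31, 50], [-25, 39]].
Characteristic polynomial det(A - λI) = λ^2 - 8λ + 41 = 0.
Eigenvalues λ = 4 ± 5i (complex conjugate pair).
For λ=4+5i: an eigenvector is (-3,-2) - i(1,1) = (-3 - i, -2 - i).
A real fundamental pair from Re and Im of e^((4+5i)t)v: X_1 = e^(4t)(cos(5t)·(-3,-2) + sin(5t)·(1,1)), X_2 = e^(4t)(sin(5t)·(-3,-2) - cos(5t)·(1,1)).
General solution: C_1X_1 + C_2X_2.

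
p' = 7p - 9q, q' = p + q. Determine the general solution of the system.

Coefficient matrix A = [[7, -9], [1, 1]].
Characteristic polynomial det(A - λI) = λ^2 - 8λ + 16 = 0.
Single eigenvalue λ = 4 with algebraic multiplicity 2.
Eigenvector v = (-3,-1); generalized eigenvector w with (A-λI)w=v is (-1,0).
General solution: e^(4t)[K_1·v + K_2·(t·v + w)].

p(t) = -3K_1e^(4t) - 3K_2te^(4t) - K_2e^(4t), q(t) = -K_1e^(4t) - K_2te^(4t)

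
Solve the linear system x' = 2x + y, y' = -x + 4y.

Coefficient matrix A = [[2, 1], [-1, 4]].
Characteristic polynomial det(A - λI) = λ^2 - 6λ + 9 = 0.
Single eigenvalue λ = 3 with algebraic multiplicity 2.
Eigenvector v = (1,1); generalized eigenvector w with (A-λI)w=v is (-2,-1).
General solution: e^(3t)[K_1·v + K_2·(t·v + w)].

x(t) = K_1e^(3t) + K_2te^(3t) - 2K_2e^(3t), y(t) = K_1e^(3t) + K_2te^(3t) - K_2e^(3t)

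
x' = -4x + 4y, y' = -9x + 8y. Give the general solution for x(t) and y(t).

Coefficient matrix A = [[-4, 4], [-9, 8]].
Characteristic polynomial det(A - λI) = λ^2 - 4λ + 4 = 0.
Single eigenvalue λ = 2 with algebraic multiplicity 2.
Eigenvector v = (2,3); generalized eigenvector w with (A-λI)w=v is (-1,-1).
General solution: e^(2t)[K_1·v + K_2·(t·v + w)].

x(t) = 2K_1e^(2t) + 2K_2te^(2t) - K_2e^(2t), y(t) = 3K_1e^(2t) + 3K_2te^(2t) - K_2e^(2t)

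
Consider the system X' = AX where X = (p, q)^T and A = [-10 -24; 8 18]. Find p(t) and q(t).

p(t) = 3K_1e^(6t) + 2K_2e^(2t), q(t) = -2K_1e^(6t) - K_2e^(2t)

Coefficient matrix A = [[-10, -24], [8, 18]].
Characteristic polynomial det(A - λI) = λ^2 - 8λ + 12 = 0.
Eigenvalues λ = 6, 2.
For λ=6: (A-λI) row 1 is [-16, -24], so an eigenvector is (3, -2).
For λ=2: (A-λI) row 1 is [-12, -24], so an eigenvector is (2, -1).
General solution: K_1e^(6t)(3,-2) + K_2e^(2t)(2,-1).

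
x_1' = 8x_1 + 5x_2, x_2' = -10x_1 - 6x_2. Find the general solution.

Coefficient matrix A = [[8, 5], [-10, -6]].
Characteristic polynomial det(A - λI) = λ^2 - 2λ + 2 = 0.
Eigenvalues λ = 1 ± i (complex conjugate pair).
For λ=1+i: an eigenvector is (-1,1) - i(-2,3) = (-1 + 2i, 1 - 3i).
A real fundamental pair from Re and Im of e^((1+i)t)v: X_1 = e^(t)(cos(t)·(-1,1) + sin(t)·(-2,3)), X_2 = e^(t)(sin(t)·(-1,1) - cos(t)·(-2,3)).
General solution: K_1X_1 + K_2X_2.

x_1(t) = -2K_1e^(t)sin(t) - K_1e^(t)cos(t) - K_2e^(t)sin(t) + 2K_2e^(t)cos(t), x_2(t) = 3K_1e^(t)sin(t) + K_1e^(t)cos(t) + K_2e^(t)sin(t) - 3K_2e^(t)cos(t)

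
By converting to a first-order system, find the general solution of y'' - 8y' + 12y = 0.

Let x_1 = y, x_2 = y'. Then x_1' = x_2 and x_2' = -12x_1 + 8x_2.
A = [[0,1],[-12,8]]; det(A-λI) = λ^2 - 8λ + 12.
Eigenvalues λ = 2, 6 with eigenvectors (1,2), (1,6).

y(t) = K_1e^(2t) + K_2e^(6t)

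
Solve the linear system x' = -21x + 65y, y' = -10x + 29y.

Coefficient matrix A = [[-21, 65], [-10, 29]].
Characteristic polynomial det(A - λI) = λ^2 - 8λ + 41 = 0.
Eigenvalues λ = 4 ± 5i (complex conjugate pair).
For λ=4+5i: an eigenvector is (3,1) - i(-2,-1) = (3 + 2i, 1 + i).
A real fundamental pair from Re and Im of e^((4+5i)t)v: X_1 = e^(4t)(cos(5t)·(3,1) + sin(5t)·(-2,-1)), X_2 = e^(4t)(sin(5t)·(3,1) - cos(5t)·(-2,-1)).
General solution: K_1X_1 + K_2X_2.

x(t) = -2K_1e^(4t)sin(5t) + 3K_1e^(4t)cos(5t) + 3K_2e^(4t)sin(5t) + 2K_2e^(4t)cos(5t), y(t) = -K_1e^(4t)sin(5t) + K_1e^(4t)cos(5t) + K_2e^(4t)sin(5t) + K_2e^(4t)cos(5t)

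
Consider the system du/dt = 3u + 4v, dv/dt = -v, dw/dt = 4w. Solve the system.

Coefficient matrix A = [[3, 4, 0], [0, -1, 0], [0, 0, 4]].
det(A - λI) = 0 gives eigenvalues λ = 3, -1, 4.
For λ=3: eigenvector (1,0,0).
For λ=-1: eigenvector (-1,1,0).
For λ=4: eigenvector (0,0,1).
General solution: c_1e^(3t)(1,0,0) + c_2e^(-t)(-1,1,0) + c_3e^(4t)(0,0,1).

u(t) = c_1e^(3t) - c_2e^(-t), v(t) = c_2e^(-t), w(t) = c_3e^(4t)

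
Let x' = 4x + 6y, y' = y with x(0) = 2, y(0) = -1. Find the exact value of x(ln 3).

A = [[4,6],[0,1]]; eigenvalues λ = 1, 4.
Eigenvectors: (-2,1) for λ=1, (-1,0) for λ=4.
From the initial condition, c_1 = -1, c_2 = 0.
x(ln 3) = (-1)(3^1)(-2) + (0)(3^4)(-1) = 6.

6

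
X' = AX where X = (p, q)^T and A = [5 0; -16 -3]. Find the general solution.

p(t) = C_1e^(5t), q(t) = -2C_1e^(5t) + C_2e^(-3t)

Coefficient matrix A = [[5, 0], [-16, -3]].
Characteristic polynomial det(A - λI) = λ^2 - 2λ - 15 = 0.
Eigenvalues λ = 5, -3.
For λ=5: (A-λI) row 2 is [-16, -8], so an eigenvector is (1, -2).
For λ=-3: (A-λI) row 1 is [8, 0], so an eigenvector is (0, 1).
General solution: C_1e^(5t)(1,-2) + C_2e^(-3t)(0,1).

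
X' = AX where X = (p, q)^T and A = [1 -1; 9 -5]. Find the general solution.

Coefficient matrix A = [[1, -1], [9, -5]].
Characteristic polynomial det(A - λI) = λ^2 + 4λ + 4 = 0.
Single eigenvalue λ = -2 with algebraic multiplicity 2.
Eigenvector v = (1,3); generalized eigenvector w with (A-λI)w=v is (0,-1).
General solution: e^(-2t)[C_1·v + C_2·(t·v + w)].

p(t) = C_1e^(-2t) + C_2te^(-2t), q(t) = 3C_1e^(-2t) + 3C_2te^(-2t) - C_2e^(-2t)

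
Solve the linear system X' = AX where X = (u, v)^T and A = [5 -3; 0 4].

u(t) = 3K_1e^(4t) - K_2e^(5t), v(t) = K_1e^(4t)

Coefficient matrix A = [[5, -3], [0, 4]].
Characteristic polynomial det(A - λI) = λ^2 - 9λ + 20 = 0.
Eigenvalues λ = 4, 5.
For λ=4: (A-λI) row 1 is [1, -3], so an eigenvector is (3, 1).
For λ=5: (A-λI) row 1 is [0, -3], so an eigenvector is (-1, 0).
General solution: K_1e^(4t)(3,1) + K_2e^(5t)(-1,0).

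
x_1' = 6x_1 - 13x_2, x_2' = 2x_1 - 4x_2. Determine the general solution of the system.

x_1(t) = -3K_1e^(t)sin(t) + 2K_1e^(t)cos(t) + 2K_2e^(t)sin(t) + 3K_2e^(t)cos(t), x_2(t) = -K_1e^(t)sin(t) + K_1e^(t)cos(t) + K_2e^(t)sin(t) + K_2e^(t)cos(t)

Coefficient matrix A = [[6, -13], [2, -4]].
Characteristic polynomial det(A - λI) = λ^2 - 2λ + 2 = 0.
Eigenvalues λ = 1 ± i (complex conjugate pair).
For λ=1+i: an eigenvector is (2,1) - i(-3,-1) = (2 + 3i, 1 + i).
A real fundamental pair from Re and Im of e^((1+i)t)v: X_1 = e^(t)(cos(t)·(2,1) + sin(t)·(-3,-1)), X_2 = e^(t)(sin(t)·(2,1) - cos(t)·(-3,-1)).
General solution: K_1X_1 + K_2X_2.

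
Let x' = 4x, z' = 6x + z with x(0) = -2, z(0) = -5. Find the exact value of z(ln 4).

A = [[4,0],[6,1]]; eigenvalues λ = 4, 1.
Eigenvectors: (-1,-2) for λ=4, (0,1) for λ=1.
From the initial condition, c_1 = 2, c_2 = -1.
z(ln 4) = (2)(4^4)(-2) + (-1)(4^1)(1) = -1028.

-1028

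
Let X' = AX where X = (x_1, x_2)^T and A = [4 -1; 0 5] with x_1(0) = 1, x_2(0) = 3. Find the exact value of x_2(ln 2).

A = [[4,-1],[0,5]]; eigenvalues λ = 4, 5.
Eigenvectors: (1,0) for λ=4, (-1,1) for λ=5.
From the initial condition, c_1 = 4, c_2 = 3.
x_2(ln 2) = (4)(2^4)(0) + (3)(2^5)(1) = 96.

96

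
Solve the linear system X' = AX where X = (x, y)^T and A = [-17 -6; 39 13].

Coefficient matrix A = [[-17, -6], [39, 13]].
Characteristic polynomial det(A - λI) = λ^2 + 4λ + 13 = 0.
Eigenvalues λ = -2 ± 3i (complex conjugate pair).
For λ=-2+3i: an eigenvector is (1,-2) - i(-1,3) = (1 + i, -2 - 3i).
A real fundamental pair from Re and Im of e^((-2+3i)t)v: X_1 = e^(-2t)(cos(3t)·(1,-2) + sin(3t)·(-1,3)), X_2 = e^(-2t)(sin(3t)·(1,-2) - cos(3t)·(-1,3)).
General solution: c_1X_1 + c_2X_2.

x(t) = -c_1e^(-2t)sin(3t) + c_1e^(-2t)cos(3t) + c_2e^(-2t)sin(3t) + c_2e^(-2t)cos(3t), y(t) = 3c_1e^(-2t)sin(3t) - 2c_1e^(-2t)cos(3t) - 2c_2e^(-2t)sin(3t) - 3c_2e^(-2t)cos(3t)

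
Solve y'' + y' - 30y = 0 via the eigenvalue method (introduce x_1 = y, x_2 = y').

y(t) = c_1e^(-6t) + c_2e^(5t)

Let x_1 = y, x_2 = y'. Then x_1' = x_2 and x_2' = 30x_1 - x_2.
A = [[0,1],[30,-1]]; det(A-λI) = λ^2 + λ - 30.
Eigenvalues λ = -6, 5 with eigenvectors (1,-6), (1,5).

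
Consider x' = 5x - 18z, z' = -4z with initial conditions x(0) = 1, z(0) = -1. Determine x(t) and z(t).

x(t) = 3e^(5t) - 2e^(-4t), z(t) = -e^(-4t)

Coefficient matrix A = [[5, -18], [0, -4]].
Characteristic polynomial det(A - λI) = λ^2 - λ - 20 = 0.
Eigenvalues λ = 5, -4.
For λ=5: (A-λI) row 1 is [0, -18], so an eigenvector is (-1, 0).
For λ=-4: (A-λI) row 1 is [9, -18], so an eigenvector is (-2, -1).
General solution: c_1e^(5t)(-1,0) + c_2e^(-4t)(-2,-1).
Applying x(0)=1, z(0)=-1 gives c_1=-3, c_2=1.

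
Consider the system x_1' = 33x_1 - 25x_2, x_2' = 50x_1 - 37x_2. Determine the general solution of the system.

Coefficient matrix A = [[33, -25], [50, -37]].
Characteristic polynomial det(A - λI) = λ^2 + 4λ + 29 = 0.
Eigenvalues λ = -2 ± 5i (complex conjugate pair).
For λ=-2+5i: an eigenvector is (1,1) - i(2,3) = (1 - 2i, 1 - 3i).
A real fundamental pair from Re and Im of e^((-2+5i)t)v: X_1 = e^(-2t)(cos(5t)·(1,1) + sin(5t)·(2,3)), X_2 = e^(-2t)(sin(5t)·(1,1) - cos(5t)·(2,3)).
General solution: C_1X_1 + C_2X_2.

x_1(t) = 2C_1e^(-2t)sin(5t) + C_1e^(-2t)cos(5t) + C_2e^(-2t)sin(5t) - 2C_2e^(-2t)cos(5t), x_2(t) = 3C_1e^(-2t)sin(5t) + C_1e^(-2t)cos(5t) + C_2e^(-2t)sin(5t) - 3C_2e^(-2t)cos(5t)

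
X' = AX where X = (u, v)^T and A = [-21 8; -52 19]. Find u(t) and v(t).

u(t) = -C_1e^(-t)sin(4t) + C_1e^(-t)cos(4t) + C_2e^(-t)sin(4t) + C_2e^(-t)cos(4t), v(t) = -3C_1e^(-t)sin(4t) + 2C_1e^(-t)cos(4t) + 2C_2e^(-t)sin(4t) + 3C_2e^(-t)cos(4t)

Coefficient matrix A = [[-21, 8], [-52, 19]].
Characteristic polynomial det(A - λI) = λ^2 + 2λ + 17 = 0.
Eigenvalues λ = -1 ± 4i (complex conjugate pair).
For λ=-1+4i: an eigenvector is (1,2) - i(-1,-3) = (1 + i, 2 + 3i).
A real fundamental pair from Re and Im of e^((-1+4i)t)v: X_1 = e^(-t)(cos(4t)·(1,2) + sin(4t)·(-1,-3)), X_2 = e^(-t)(sin(4t)·(1,2) - cos(4t)·(-1,-3)).
General solution: C_1X_1 + C_2X_2.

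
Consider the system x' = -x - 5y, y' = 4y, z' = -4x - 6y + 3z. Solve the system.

Coefficient matrix A = [[-1, -5, 0], [0, 4, 0], [-4, -6, 3]].
det(A - λI) = 0 gives eigenvalues λ = -1, 4, 3.
For λ=-1: eigenvector (1,0,1).
For λ=4: eigenvector (-1,1,-2).
For λ=3: eigenvector (0,0,1).
General solution: K_1e^(-t)(1,0,1) + K_2e^(4t)(-1,1,-2) + K_3e^(3t)(0,0,1).

x(t) = K_1e^(-t) - K_2e^(4t), y(t) = K_2e^(4t), z(t) = K_1e^(-t) - 2K_2e^(4t) + K_3e^(3t)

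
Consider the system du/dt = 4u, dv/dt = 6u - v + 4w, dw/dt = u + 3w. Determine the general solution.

u(t) = K_1e^(4t), v(t) = 2K_1e^(4t) + K_2e^(3t) + K_3e^(-t), w(t) = K_1e^(4t) + K_2e^(3t)

Coefficient matrix A = [[4, 0, 0], [6, -1, 4], [1, 0, 3]].
det(A - λI) = 0 gives eigenvalues λ = 4, 3, -1.
For λ=4: eigenvector (1,2,1).
For λ=3: eigenvector (0,1,1).
For λ=-1: eigenvector (0,1,0).
General solution: K_1e^(4t)(1,2,1) + K_2e^(3t)(0,1,1) + K_3e^(-t)(0,1,0).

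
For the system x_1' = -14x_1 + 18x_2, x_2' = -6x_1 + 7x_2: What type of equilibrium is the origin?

stable node

A = [[-14,18],[-6,7]]; det(A-λI) = λ^2 + 7λ + 10.
λ = -5, -2: both negative.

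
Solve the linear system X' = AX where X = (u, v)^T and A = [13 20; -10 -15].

u(t) = c_1e^(-t)sin(2t) + 3c_1e^(-t)cos(2t) + 3c_2e^(-t)sin(2t) - c_2e^(-t)cos(2t), v(t) = -c_1e^(-t)sin(2t) - 2c_1e^(-t)cos(2t) - 2c_2e^(-t)sin(2t) + c_2e^(-t)cos(2t)

Coefficient matrix A = [[13, 20], [-10, -15]].
Characteristic polynomial det(A - λI) = λ^2 + 2λ + 5 = 0.
Eigenvalues λ = -1 ± 2i (complex conjugate pair).
For λ=-1+2i: an eigenvector is (3,-2) - i(1,-1) = (3 - i, -2 + i).
A real fundamental pair from Re and Im of e^((-1+2i)t)v: X_1 = e^(-t)(cos(2t)·(3,-2) + sin(2t)·(1,-1)), X_2 = e^(-t)(sin(2t)·(3,-2) - cos(2t)·(1,-1)).
General solution: c_1X_1 + c_2X_2.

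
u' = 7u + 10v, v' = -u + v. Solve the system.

Coefficient matrix A = [[7, 10], [-1, 1]].
Characteristic polynomial det(A - λI) = λ^2 - 8λ + 17 = 0.
Eigenvalues λ = 4 ± i (complex conjugate pair).
For λ=4+i: an eigenvector is (-1,0) - i(-3,1) = (-1 + 3i, 0 - i).
A real fundamental pair from Re and Im of e^((4+i)t)v: X_1 = e^(4t)(cos(t)·(-1,0) + sin(t)·(-3,1)), X_2 = e^(4t)(sin(t)·(-1,0) - cos(t)·(-3,1)).
General solution: K_1X_1 + K_2X_2.

u(t) = -3K_1e^(4t)sin(t) - K_1e^(4t)cos(t) - K_2e^(4t)sin(t) + 3K_2e^(4t)cos(t), v(t) = K_1e^(4t)sin(t) - K_2e^(4t)cos(t)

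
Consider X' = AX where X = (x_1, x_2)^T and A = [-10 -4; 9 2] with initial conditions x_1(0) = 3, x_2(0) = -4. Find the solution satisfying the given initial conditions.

x_1(t) = -2te^(-4t) + 3e^(-4t), x_2(t) = 3te^(-4t) - 4e^(-4t)

Coefficient matrix A = [[-10, -4], [9, 2]].
Characteristic polynomial det(A - λI) = λ^2 + 8λ + 16 = 0.
Single eigenvalue λ = -4 with algebraic multiplicity 2.
Eigenvector v = (-2,3); generalized eigenvector w with (A-λI)w=v is (-1,2).
General solution: e^(-4t)[K_1·v + K_2·(t·v + w)].
Applying x_1(0)=3, x_2(0)=-4 gives K_1=-2, K_2=1.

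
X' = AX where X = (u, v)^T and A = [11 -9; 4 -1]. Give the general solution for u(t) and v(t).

u(t) = -3c_1e^(5t) - 3c_2te^(5t) - 2c_2e^(5t), v(t) = -2c_1e^(5t) - 2c_2te^(5t) - c_2e^(5t)

Coefficient matrix A = [[11, -9], [4, -1]].
Characteristic polynomial det(A - λI) = λ^2 - 10λ + 25 = 0.
Single eigenvalue λ = 5 with algebraic multiplicity 2.
Eigenvector v = (-3,-2); generalized eigenvector w with (A-λI)w=v is (-2,-1).
General solution: e^(5t)[c_1·v + c_2·(t·v + w)].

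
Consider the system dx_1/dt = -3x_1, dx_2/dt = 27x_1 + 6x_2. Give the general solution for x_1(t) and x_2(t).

x_1(t) = c_1e^(-3t), x_2(t) = -3c_1e^(-3t) - c_2e^(6t)

Coefficient matrix A = [[-3, 0], [27, 6]].
Characteristic polynomial det(A - λI) = λ^2 - 3λ - 18 = 0.
Eigenvalues λ = -3, 6.
For λ=-3: (A-λI) row 2 is [27, 9], so an eigenvector is (1, -3).
For λ=6: (A-λI) row 1 is [-9, 0], so an eigenvector is (0, -1).
General solution: c_1e^(-3t)(1,-3) + c_2e^(6t)(0,-1).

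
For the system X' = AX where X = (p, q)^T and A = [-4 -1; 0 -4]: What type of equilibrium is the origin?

stable improper node

A = [[-4,-1],[0,-4]]; det(A-λI) = λ^2 + 8λ + 16.
repeated λ = -4 with a single eigenvector.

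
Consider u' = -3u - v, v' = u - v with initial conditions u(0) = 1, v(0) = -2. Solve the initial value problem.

Coefficient matrix A = [[-3, -1], [1, -1]].
Characteristic polynomial det(A - λI) = λ^2 + 4λ + 4 = 0.
Single eigenvalue λ = -2 with algebraic multiplicity 2.
Eigenvector v = (1,-1); generalized eigenvector w with (A-λI)w=v is (-3,2).
General solution: e^(-2t)[C_1·v + C_2·(t·v + w)].
Applying u(0)=1, v(0)=-2 gives C_1=4, C_2=1.

u(t) = te^(-2t) + e^(-2t), v(t) = -te^(-2t) - 2e^(-2t)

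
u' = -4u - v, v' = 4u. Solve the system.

u(t) = -C_1e^(-2t) - C_2te^(-2t), v(t) = 2C_1e^(-2t) + 2C_2te^(-2t) + C_2e^(-2t)

Coefficient matrix A = [[-4, -1], [4, 0]].
Characteristic polynomial det(A - λI) = λ^2 + 4λ + 4 = 0.
Single eigenvalue λ = -2 with algebraic multiplicity 2.
Eigenvector v = (-1,2); generalized eigenvector w with (A-λI)w=v is (0,1).
General solution: e^(-2t)[C_1·v + C_2·(t·v + w)].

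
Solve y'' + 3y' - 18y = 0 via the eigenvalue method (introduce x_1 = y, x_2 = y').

y(t) = C_1e^(-6t) + C_2e^(3t)

Let x_1 = y, x_2 = y'. Then x_1' = x_2 and x_2' = 18x_1 - 3x_2.
A = [[0,1],[18,-3]]; det(A-λI) = λ^2 + 3λ - 18.
Eigenvalues λ = -6, 3 with eigenvectors (1,-6), (1,3).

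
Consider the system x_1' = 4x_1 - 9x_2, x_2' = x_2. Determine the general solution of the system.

x_1(t) = -C_1e^(4t) - 3C_2e^(t), x_2(t) = -C_2e^(t)

Coefficient matrix A = [[4, -9], [0, 1]].
Characteristic polynomial det(A - λI) = λ^2 - 5λ + 4 = 0.
Eigenvalues λ = 4, 1.
For λ=4: (A-λI) row 1 is [0, -9], so an eigenvector is (-1, 0).
For λ=1: (A-λI) row 1 is [3, -9], so an eigenvector is (-3, -1).
General solution: C_1e^(4t)(-1,0) + C_2e^(t)(-3,-1).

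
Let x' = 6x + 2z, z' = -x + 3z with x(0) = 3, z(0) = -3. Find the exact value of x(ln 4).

768

A = [[6,2],[-1,3]]; eigenvalues λ = 4, 5.
Eigenvectors: (1,-1) for λ=4, (2,-1) for λ=5.
From the initial condition, c_1 = 3, c_2 = 0.
x(ln 4) = (3)(4^4)(1) + (0)(4^5)(2) = 768.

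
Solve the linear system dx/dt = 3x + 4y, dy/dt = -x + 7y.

x(t) = -2C_1e^(5t) - 2C_2te^(5t) + C_2e^(5t), y(t) = -C_1e^(5t) - C_2te^(5t)

Coefficient matrix A = [[3, 4], [-1, 7]].
Characteristic polynomial det(A - λI) = λ^2 - 10λ + 25 = 0.
Single eigenvalue λ = 5 with algebraic multiplicity 2.
Eigenvector v = (-2,-1); generalized eigenvector w with (A-λI)w=v is (1,0).
General solution: e^(5t)[C_1·v + C_2·(t·v + w)].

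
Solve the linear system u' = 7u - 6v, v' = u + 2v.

u(t) = 3K_1e^(5t) + 2K_2e^(4t), v(t) = K_1e^(5t) + K_2e^(4t)

Coefficient matrix A = [[7, -6], [1, 2]].
Characteristic polynomial det(A - λI) = λ^2 - 9λ + 20 = 0.
Eigenvalues λ = 5, 4.
For λ=5: (A-λI) row 1 is [2, -6], so an eigenvector is (3, 1).
For λ=4: (A-λI) row 1 is [3, -6], so an eigenvector is (2, 1).
General solution: K_1e^(5t)(3,1) + K_2e^(4t)(2,1).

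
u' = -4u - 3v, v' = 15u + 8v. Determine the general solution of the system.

u(t) = -c_1e^(2t)cos(3t) - c_2e^(2t)sin(3t), v(t) = -c_1e^(2t)sin(3t) + 2c_1e^(2t)cos(3t) + 2c_2e^(2t)sin(3t) + c_2e^(2t)cos(3t)

Coefficient matrix A = [[-4, -3], [15, 8]].
Characteristic polynomial det(A - λI) = λ^2 - 4λ + 13 = 0.
Eigenvalues λ = 2 ± 3i (complex conjugate pair).
For λ=2+3i: an eigenvector is (-1,2) - i(0,-1) = (-1, 2 + i).
A real fundamental pair from Re and Im of e^((2+3i)t)v: X_1 = e^(2t)(cos(3t)·(-1,2) + sin(3t)·(0,-1)), X_2 = e^(2t)(sin(3t)·(-1,2) - cos(3t)·(0,-1)).
General solution: c_1X_1 + c_2X_2.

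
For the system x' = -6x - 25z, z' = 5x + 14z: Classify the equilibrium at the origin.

A = [[-6,-25],[5,14]]; det(A-λI) = λ^2 - 8λ + 41.
λ = 4 ± 5i: positive real part.

unstable spiral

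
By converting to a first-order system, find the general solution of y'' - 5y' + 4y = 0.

y(t) = C_1e^(4t) + C_2e^(t)

Let x_1 = y, x_2 = y'. Then x_1' = x_2 and x_2' = -4x_1 + 5x_2.
A = [[0,1],[-4,5]]; det(A-λI) = λ^2 - 5λ + 4.
Eigenvalues λ = 4, 1 with eigenvectors (1,4), (1,1).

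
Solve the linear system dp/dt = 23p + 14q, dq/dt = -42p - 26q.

p(t) = K_1e^(-5t) + 2K_2e^(2t), q(t) = -2K_1e^(-5t) - 3K_2e^(2t)

Coefficient matrix A = [[23, 14], [-42, -26]].
Characteristic polynomial det(A - λI) = λ^2 + 3λ - 10 = 0.
Eigenvalues λ = -5, 2.
For λ=-5: (A-λI) row 1 is [28, 14], so an eigenvector is (1, -2).
For λ=2: (A-λI) row 1 is [21, 14], so an eigenvector is (2, -3).
General solution: K_1e^(-5t)(1,-2) + K_2e^(2t)(2,-3).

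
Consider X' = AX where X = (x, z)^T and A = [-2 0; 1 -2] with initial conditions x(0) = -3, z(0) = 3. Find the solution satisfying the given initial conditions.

x(t) = -3e^(-2t), z(t) = -3te^(-2t) + 3e^(-2t)

Coefficient matrix A = [[-2, 0], [1, -2]].
Characteristic polynomial det(A - λI) = λ^2 + 4λ + 4 = 0.
Single eigenvalue λ = -2 with algebraic multiplicity 2.
Eigenvector v = (0,-1); generalized eigenvector w with (A-λI)w=v is (-1,1).
General solution: e^(-2t)[K_1·v + K_2·(t·v + w)].
Applying x(0)=-3, z(0)=3 gives K_1=0, K_2=3.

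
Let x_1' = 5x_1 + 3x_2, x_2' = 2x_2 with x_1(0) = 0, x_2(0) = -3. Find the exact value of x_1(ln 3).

A = [[5,3],[0,2]]; eigenvalues λ = 5, 2.
Eigenvectors: (-1,0) for λ=5, (-1,1) for λ=2.
From the initial condition, c_1 = 3, c_2 = -3.
x_1(ln 3) = (3)(3^5)(-1) + (-3)(3^2)(-1) = -702.

-702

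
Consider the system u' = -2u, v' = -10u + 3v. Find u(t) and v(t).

Coefficient matrix A = [[-2, 0], [-10, 3]].
Characteristic polynomial det(A - λI) = λ^2 - λ - 6 = 0.
Eigenvalues λ = -2, 3.
For λ=-2: (A-λI) row 2 is [-10, 5], so an eigenvector is (-1, -2).
For λ=3: (A-λI) row 1 is [-5, 0], so an eigenvector is (0, 1).
General solution: c_1e^(-2t)(-1,-2) + c_2e^(3t)(0,1).

u(t) = -c_1e^(-2t), v(t) = -2c_1e^(-2t) + c_2e^(3t)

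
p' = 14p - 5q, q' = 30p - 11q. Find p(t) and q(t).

p(t) = -c_1e^(4t) - c_2e^(-t), q(t) = -2c_1e^(4t) - 3c_2e^(-t)

Coefficient matrix A = [[14, -5], [30, -11]].
Characteristic polynomial det(A - λI) = λ^2 - 3λ - 4 = 0.
Eigenvalues λ = 4, -1.
For λ=4: (A-λI) row 1 is [10, -5], so an eigenvector is (-1, -2).
For λ=-1: (A-λI) row 1 is [15, -5], so an eigenvector is (-1, -3).
General solution: c_1e^(4t)(-1,-2) + c_2e^(-t)(-1,-3).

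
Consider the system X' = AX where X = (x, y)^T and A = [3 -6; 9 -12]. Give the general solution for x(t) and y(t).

x(t) = -2c_1e^(-6t) + c_2e^(-3t), y(t) = -3c_1e^(-6t) + c_2e^(-3t)

Coefficient matrix A = [[3, -6], [9, -12]].
Characteristic polynomial det(A - λI) = λ^2 + 9λ + 18 = 0.
Eigenvalues λ = -6, -3.
For λ=-6: (A-λI) row 1 is [9, -6], so an eigenvector is (-2, -3).
For λ=-3: (A-λI) row 1 is [6, -6], so an eigenvector is (1, 1).
General solution: c_1e^(-6t)(-2,-3) + c_2e^(-3t)(1,1).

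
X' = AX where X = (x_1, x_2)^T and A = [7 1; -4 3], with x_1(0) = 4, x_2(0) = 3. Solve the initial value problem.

x_1(t) = 11te^(5t) + 4e^(5t), x_2(t) = -22te^(5t) + 3e^(5t)

Coefficient matrix A = [[7, 1], [-4, 3]].
Characteristic polynomial det(A - λI) = λ^2 - 10λ + 25 = 0.
Single eigenvalue λ = 5 with algebraic multiplicity 2.
Eigenvector v = (1,-2); generalized eigenvector w with (A-λI)w=v is (-1,3).
General solution: e^(5t)[K_1·v + K_2·(t·v + w)].
Applying x_1(0)=4, x_2(0)=3 gives K_1=15, K_2=11.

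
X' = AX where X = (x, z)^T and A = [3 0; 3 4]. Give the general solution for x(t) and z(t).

Coefficient matrix A = [[3, 0], [3, 4]].
Characteristic polynomial det(A - λI) = λ^2 - 7λ + 12 = 0.
Eigenvalues λ = 4, 3.
For λ=4: (A-λI) row 1 is [-1, 0], so an eigenvector is (0, 1).
For λ=3: (A-λI) row 2 is [3, 1], so an eigenvector is (1, -3).
General solution: K_1e^(4t)(0,1) + K_2e^(3t)(1,-3).

x(t) = K_2e^(3t), z(t) = K_1e^(4t) - 3K_2e^(3t)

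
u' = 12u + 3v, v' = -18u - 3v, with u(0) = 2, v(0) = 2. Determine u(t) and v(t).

Coefficient matrix A = [[12, 3], [-18, -3]].
Characteristic polynomial det(A - λI) = λ^2 - 9λ + 18 = 0.
Eigenvalues λ = 3, 6.
For λ=3: (A-λI) row 1 is [9, 3], so an eigenvector is (1, -3).
For λ=6: (A-λI) row 1 is [6, 3], so an eigenvector is (-1, 2).
General solution: C_1e^(3t)(1,-3) + C_2e^(6t)(-1,2).
Applying u(0)=2, v(0)=2 gives C_1=-6, C_2=-8.

u(t) = 8e^(6t) - 6e^(3t), v(t) = -16e^(6t) + 18e^(3t)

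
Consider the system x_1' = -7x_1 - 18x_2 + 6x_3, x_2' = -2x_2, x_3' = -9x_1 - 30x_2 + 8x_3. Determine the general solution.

x_1(t) = -c_1e^(-t) - 2c_3e^(2t), x_2(t) = c_2e^(-2t), x_3(t) = -c_1e^(-t) + 3c_2e^(-2t) - 3c_3e^(2t)

Coefficient matrix A = [[-7, -18, 6], [0, -2, 0], [-9, -30, 8]].
det(A - λI) = 0 gives eigenvalues λ = -1, -2, 2.
For λ=-1: eigenvector (-1,0,-1).
For λ=-2: eigenvector (0,1,3).
For λ=2: eigenvector (-2,0,-3).
General solution: c_1e^(-t)(-1,0,-1) + c_2e^(-2t)(0,1,3) + c_3e^(2t)(-2,0,-3).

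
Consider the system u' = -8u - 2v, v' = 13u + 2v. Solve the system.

u(t) = c_1e^(-3t)sin(t) + c_1e^(-3t)cos(t) + c_2e^(-3t)sin(t) - c_2e^(-3t)cos(t), v(t) = -2c_1e^(-3t)sin(t) - 3c_1e^(-3t)cos(t) - 3c_2e^(-3t)sin(t) + 2c_2e^(-3t)cos(t)

Coefficient matrix A = [[-8, -2], [13, 2]].
Characteristic polynomial det(A - λI) = λ^2 + 6λ + 10 = 0.
Eigenvalues λ = -3 ± i (complex conjugate pair).
For λ=-3+i: an eigenvector is (1,-3) - i(1,-2) = (1 - i, -3 + 2i).
A real fundamental pair from Re and Im of e^((-3+i)t)v: X_1 = e^(-3t)(cos(t)·(1,-3) + sin(t)·(1,-2)), X_2 = e^(-3t)(sin(t)·(1,-3) - cos(t)·(1,-2)).
General solution: c_1X_1 + c_2X_2.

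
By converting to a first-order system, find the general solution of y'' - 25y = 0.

Let x_1 = y, x_2 = y'. Then x_1' = x_2 and x_2' = 25x_1.
A = [[0,1],[25,0]]; det(A-λI) = λ^2 - 25.
Eigenvalues λ = 5, -5 with eigenvectors (1,5), (1,-5).

y(t) = K_1e^(5t) + K_2e^(-5t)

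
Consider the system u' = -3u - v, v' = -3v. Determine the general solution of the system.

Coefficient matrix A = [[-3, -1], [0, -3]].
Characteristic polynomial det(A - λI) = λ^2 + 6λ + 9 = 0.
Single eigenvalue λ = -3 with algebraic multiplicity 2.
Eigenvector v = (-1,0); generalized eigenvector w with (A-λI)w=v is (3,1).
General solution: e^(-3t)[c_1·v + c_2·(t·v + w)].

u(t) = -c_1e^(-3t) - c_2te^(-3t) + 3c_2e^(-3t), v(t) = c_2e^(-3t)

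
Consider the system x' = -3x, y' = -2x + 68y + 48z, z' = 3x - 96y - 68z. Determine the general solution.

x(t) = -C_3e^(-3t), y(t) = 2C_1e^(-4t) - 3C_2e^(4t) + 2C_3e^(-3t), z(t) = -3C_1e^(-4t) + 4C_2e^(4t) - 3C_3e^(-3t)

Coefficient matrix A = [[-3, 0, 0], [-2, 68, 48], [3, -96, -68]].
det(A - λI) = 0 gives eigenvalues λ = -4, 4, -3.
For λ=-4: eigenvector (0,2,-3).
For λ=4: eigenvector (0,-3,4).
For λ=-3: eigenvector (-1,2,-3).
General solution: C_1e^(-4t)(0,2,-3) + C_2e^(4t)(0,-3,4) + C_3e^(-3t)(-1,2,-3).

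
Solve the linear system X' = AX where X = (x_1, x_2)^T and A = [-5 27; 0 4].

x_1(t) = -3c_1e^(4t) - c_2e^(-5t), x_2(t) = -c_1e^(4t)

Coefficient matrix A = [[-5, 27], [0, 4]].
Characteristic polynomial det(A - λI) = λ^2 + λ - 20 = 0.
Eigenvalues λ = 4, -5.
For λ=4: (A-λI) row 1 is [-9, 27], so an eigenvector is (-3, -1).
For λ=-5: (A-λI) row 1 is [0, 27], so an eigenvector is (-1, 0).
General solution: c_1e^(4t)(-3,-1) + c_2e^(-5t)(-1,0).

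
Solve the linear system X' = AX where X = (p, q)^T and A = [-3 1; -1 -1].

p(t) = -c_1e^(-2t) - c_2te^(-2t) - 2c_2e^(-2t), q(t) = -c_1e^(-2t) - c_2te^(-2t) - 3c_2e^(-2t)

Coefficient matrix A = [[-3, 1], [-1, -1]].
Characteristic polynomial det(A - λI) = λ^2 + 4λ + 4 = 0.
Single eigenvalue λ = -2 with algebraic multiplicity 2.
Eigenvector v = (-1,-1); generalized eigenvector w with (A-λI)w=v is (-2,-3).
General solution: e^(-2t)[c_1·v + c_2·(t·v + w)].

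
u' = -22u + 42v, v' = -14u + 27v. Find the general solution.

u(t) = -2c_1e^(-t) - 3c_2e^(6t), v(t) = -c_1e^(-t) - 2c_2e^(6t)

Coefficient matrix A = [[-22, 42], [-14, 27]].
Characteristic polynomial det(A - λI) = λ^2 - 5λ - 6 = 0.
Eigenvalues λ = -1, 6.
For λ=-1: (A-λI) row 1 is [-21, 42], so an eigenvector is (-2, -1).
For λ=6: (A-λI) row 1 is [-28, 42], so an eigenvector is (-3, -2).
General solution: c_1e^(-t)(-2,-1) + c_2e^(6t)(-3,-2).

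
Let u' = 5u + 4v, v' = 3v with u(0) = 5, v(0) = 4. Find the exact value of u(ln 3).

A = [[5,4],[0,3]]; eigenvalues λ = 3, 5.
Eigenvectors: (2,-1) for λ=3, (1,0) for λ=5.
From the initial condition, c_1 = -4, c_2 = 13.
u(ln 3) = (-4)(3^3)(2) + (13)(3^5)(1) = 2943.

2943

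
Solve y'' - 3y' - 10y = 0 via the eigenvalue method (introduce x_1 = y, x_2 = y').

y(t) = K_1e^(-2t) + K_2e^(5t)

Let x_1 = y, x_2 = y'. Then x_1' = x_2 and x_2' = 10x_1 + 3x_2.
A = [[0,1],[10,3]]; det(A-λI) = λ^2 - 3λ - 10.
Eigenvalues λ = -2, 5 with eigenvectors (1,-2), (1,5).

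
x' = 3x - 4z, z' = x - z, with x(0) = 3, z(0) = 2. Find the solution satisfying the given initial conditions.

x(t) = -2te^(t) + 3e^(t), z(t) = -te^(t) + 2e^(t)

Coefficient matrix A = [[3, -4], [1, -1]].
Characteristic polynomial det(A - λI) = λ^2 - 2λ + 1 = 0.
Single eigenvalue λ = 1 with algebraic multiplicity 2.
Eigenvector v = (-2,-1); generalized eigenvector w with (A-λI)w=v is (-3,-1).
General solution: e^(t)[K_1·v + K_2·(t·v + w)].
Applying x(0)=3, z(0)=2 gives K_1=-3, K_2=1.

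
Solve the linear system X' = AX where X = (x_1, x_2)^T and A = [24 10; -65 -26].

x_1(t) = C_1e^(-t)sin(5t) + C_1e^(-t)cos(5t) + C_2e^(-t)sin(5t) - C_2e^(-t)cos(5t), x_2(t) = -3C_1e^(-t)sin(5t) - 2C_1e^(-t)cos(5t) - 2C_2e^(-t)sin(5t) + 3C_2e^(-t)cos(5t)

Coefficient matrix A = [[24, 10], [-65, -26]].
Characteristic polynomial det(A - λI) = λ^2 + 2λ + 26 = 0.
Eigenvalues λ = -1 ± 5i (complex conjugate pair).
For λ=-1+5i: an eigenvector is (1,-2) - i(1,-3) = (1 - i, -2 + 3i).
A real fundamental pair from Re and Im of e^((-1+5i)t)v: X_1 = e^(-t)(cos(5t)·(1,-2) + sin(5t)·(1,-3)), X_2 = e^(-t)(sin(5t)·(1,-2) - cos(5t)·(1,-3)).
General solution: C_1X_1 + C_2X_2.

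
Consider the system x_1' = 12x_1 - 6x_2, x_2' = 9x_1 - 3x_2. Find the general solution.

x_1(t) = -C_1e^(6t) - 2C_2e^(3t), x_2(t) = -C_1e^(6t) - 3C_2e^(3t)

Coefficient matrix A = [[12, -6], [9, -3]].
Characteristic polynomial det(A - λI) = λ^2 - 9λ + 18 = 0.
Eigenvalues λ = 6, 3.
For λ=6: (A-λI) row 1 is [6, -6], so an eigenvector is (-1, -1).
For λ=3: (A-λI) row 1 is [9, -6], so an eigenvector is (-2, -3).
General solution: C_1e^(6t)(-1,-1) + C_2e^(3t)(-2,-3).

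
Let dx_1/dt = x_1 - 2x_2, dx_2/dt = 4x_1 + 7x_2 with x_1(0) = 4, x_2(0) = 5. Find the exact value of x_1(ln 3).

-1836

A = [[1,-2],[4,7]]; eigenvalues λ = 3, 5.
Eigenvectors: (-1,1) for λ=3, (-1,2) for λ=5.
From the initial condition, c_1 = -13, c_2 = 9.
x_1(ln 3) = (-13)(3^3)(-1) + (9)(3^5)(-1) = -1836.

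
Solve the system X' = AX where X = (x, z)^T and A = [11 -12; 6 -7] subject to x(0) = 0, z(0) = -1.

x(t) = 2e^(5t) - 2e^(-t), z(t) = e^(5t) - 2e^(-t)

Coefficient matrix A = [[11, -12], [6, -7]].
Characteristic polynomial det(A - λI) = λ^2 - 4λ - 5 = 0.
Eigenvalues λ = 5, -1.
For λ=5: (A-λI) row 1 is [6, -12], so an eigenvector is (2, 1).
For λ=-1: (A-λI) row 1 is [12, -12], so an eigenvector is (1, 1).
General solution: K_1e^(5t)(2,1) + K_2e^(-t)(1,1).
Applying x(0)=0, z(0)=-1 gives K_1=1, K_2=-2.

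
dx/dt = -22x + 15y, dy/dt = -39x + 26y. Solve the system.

x(t) = -c_1e^(2t)sin(3t) + 2c_1e^(2t)cos(3t) + 2c_2e^(2t)sin(3t) + c_2e^(2t)cos(3t), y(t) = -2c_1e^(2t)sin(3t) + 3c_1e^(2t)cos(3t) + 3c_2e^(2t)sin(3t) + 2c_2e^(2t)cos(3t)

Coefficient matrix A = [[-22, 15], [-39, 26]].
Characteristic polynomial det(A - λI) = λ^2 - 4λ + 13 = 0.
Eigenvalues λ = 2 ± 3i (complex conjugate pair).
For λ=2+3i: an eigenvector is (2,3) - i(-1,-2) = (2 + i, 3 + 2i).
A real fundamental pair from Re and Im of e^((2+3i)t)v: X_1 = e^(2t)(cos(3t)·(2,3) + sin(3t)·(-1,-2)), X_2 = e^(2t)(sin(3t)·(2,3) - cos(3t)·(-1,-2)).
General solution: c_1X_1 + c_2X_2.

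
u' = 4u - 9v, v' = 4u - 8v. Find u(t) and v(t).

Coefficient matrix A = [[4, -9], [4, -8]].
Characteristic polynomial det(A - λI) = λ^2 + 4λ + 4 = 0.
Single eigenvalue λ = -2 with algebraic multiplicity 2.
Eigenvector v = (3,2); generalized eigenvector w with (A-λI)w=v is (2,1).
General solution: e^(-2t)[C_1·v + C_2·(t·v + w)].

u(t) = 3C_1e^(-2t) + 3C_2te^(-2t) + 2C_2e^(-2t), v(t) = 2C_1e^(-2t) + 2C_2te^(-2t) + C_2e^(-2t)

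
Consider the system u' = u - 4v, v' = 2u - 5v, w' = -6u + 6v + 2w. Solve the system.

u(t) = -c_1e^(-3t) + 2c_3e^(-t), v(t) = -c_1e^(-3t) + c_3e^(-t), w(t) = c_2e^(2t) + 2c_3e^(-t)

Coefficient matrix A = [[1, -4, 0], [2, -5, 0], [-6, 6, 2]].
det(A - λI) = 0 gives eigenvalues λ = -3, 2, -1.
For λ=-3: eigenvector (-1,-1,0).
For λ=2: eigenvector (0,0,1).
For λ=-1: eigenvector (2,1,2).
General solution: c_1e^(-3t)(-1,-1,0) + c_2e^(2t)(0,0,1) + c_3e^(-t)(2,1,2).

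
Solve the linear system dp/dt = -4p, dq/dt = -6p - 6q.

p(t) = -K_1e^(-4t), q(t) = 3K_1e^(-4t) - K_2e^(-6t)

Coefficient matrix A = [[-4, 0], [-6, -6]].
Characteristic polynomial det(A - λI) = λ^2 + 10λ + 24 = 0.
Eigenvalues λ = -4, -6.
For λ=-4: (A-λI) row 2 is [-6, -2], so an eigenvector is (-1, 3).
For λ=-6: (A-λI) row 1 is [2, 0], so an eigenvector is (0, -1).
General solution: K_1e^(-4t)(-1,3) + K_2e^(-6t)(0,-1).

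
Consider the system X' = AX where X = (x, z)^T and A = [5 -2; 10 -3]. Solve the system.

x(t) = -c_1e^(t)sin(2t) + c_2e^(t)cos(2t), z(t) = -2c_1e^(t)sin(2t) + c_1e^(t)cos(2t) + c_2e^(t)sin(2t) + 2c_2e^(t)cos(2t)

Coefficient matrix A = [[5, -2], [10, -3]].
Characteristic polynomial det(A - λI) = λ^2 - 2λ + 5 = 0.
Eigenvalues λ = 1 ± 2i (complex conjugate pair).
For λ=1+2i: an eigenvector is (0,1) - i(-1,-2) = (0 + i, 1 + 2i).
A real fundamental pair from Re and Im of e^((1+2i)t)v: X_1 = e^(t)(cos(2t)·(0,1) + sin(2t)·(-1,-2)), X_2 = e^(t)(sin(2t)·(0,1) - cos(2t)·(-1,-2)).
General solution: c_1X_1 + c_2X_2.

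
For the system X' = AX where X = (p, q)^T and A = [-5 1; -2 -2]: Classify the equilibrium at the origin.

stable node

A = [[-5,1],[-2,-2]]; det(A-λI) = λ^2 + 7λ + 12.
λ = -4, -3: both negative.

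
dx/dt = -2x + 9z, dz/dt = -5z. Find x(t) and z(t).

Coefficient matrix A = [[-2, 9], [0, -5]].
Characteristic polynomial det(A - λI) = λ^2 + 7λ + 10 = 0.
Eigenvalues λ = -2, -5.
For λ=-2: (A-λI) row 1 is [0, 9], so an eigenvector is (-1, 0).
For λ=-5: (A-λI) row 1 is [3, 9], so an eigenvector is (3, -1).
General solution: K_1e^(-2t)(-1,0) + K_2e^(-5t)(3,-1).

x(t) = -K_1e^(-2t) + 3K_2e^(-5t), z(t) = -K_2e^(-5t)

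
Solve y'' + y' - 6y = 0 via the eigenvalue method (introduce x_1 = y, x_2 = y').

y(t) = c_1e^(-3t) + c_2e^(2t)

Let x_1 = y, x_2 = y'. Then x_1' = x_2 and x_2' = 6x_1 - x_2.
A = [[0,1],[6,-1]]; det(A-λI) = λ^2 + λ - 6.
Eigenvalues λ = -3, 2 with eigenvectors (1,-3), (1,2).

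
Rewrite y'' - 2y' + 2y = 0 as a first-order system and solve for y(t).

y(t) = c_1e^(t)cos(t) + c_2e^(t)sin(t)

Let x_1 = y, x_2 = y'. Then x_1' = x_2 and x_2' = -2x_1 + 2x_2.
A = [[0,1],[-2,2]]; det(A-λI) = λ^2 - 2λ + 2.
Eigenvalues λ = 1 ± i.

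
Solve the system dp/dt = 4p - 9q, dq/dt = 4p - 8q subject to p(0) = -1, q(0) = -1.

p(t) = 3te^(-2t) - e^(-2t), q(t) = 2te^(-2t) - e^(-2t)

Coefficient matrix A = [[4, -9], [4, -8]].
Characteristic polynomial det(A - λI) = λ^2 + 4λ + 4 = 0.
Single eigenvalue λ = -2 with algebraic multiplicity 2.
Eigenvector v = (3,2); generalized eigenvector w with (A-λI)w=v is (-1,-1).
General solution: e^(-2t)[K_1·v + K_2·(t·v + w)].
Applying p(0)=-1, q(0)=-1 gives K_1=0, K_2=1.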